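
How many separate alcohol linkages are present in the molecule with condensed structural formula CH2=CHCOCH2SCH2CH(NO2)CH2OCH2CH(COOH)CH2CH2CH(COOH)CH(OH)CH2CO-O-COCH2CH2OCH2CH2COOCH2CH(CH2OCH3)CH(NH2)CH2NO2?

Reading the structure from left to right:
  CH2=CH: C=C double bond → alkene.
  CO: –C(=O)– with carbon on both sides → ketone.
  CH2SCH2: C–S–C linkage → sulfide (thioether).
  CH(NO2): –NO2 on an sp³ carbon → nitro (the N=O is not a carbonyl).
  CH2OCH2: C–O–C with sp³ carbons on both sides and no adjacent C=O → ether.
  CH(COOH): pendant –COOH: carbonyl C bonded to C and –OH → carboxylic acid.
  CH(COOH): pendant –COOH: carbonyl C bonded to C and –OH → carboxylic acid.
  CH(OH): –OH on an sp³ carbon → alcohol (secondary).
  CH2CO-O-COCH2: two acyl groups sharing one oxygen, –C(=O)–O–C(=O)– → anhydride.
  CH2OCH2: C–O–C with sp³ carbons on both sides and no adjacent C=O → ether.
  CH2COOCH2: –C(=O)–O–C with C on the carbonyl side → ester.
  CH(CH2OCH3): pendant –CH2OCH3: C–O–C linkage → ether.
  CH(NH2): –NH2 on an sp³ carbon with no adjacent C=O → amine.
  CH2NO2: –NO2 on carbon → nitro group.
Alcohol appears at: CH(OH) → 1.

1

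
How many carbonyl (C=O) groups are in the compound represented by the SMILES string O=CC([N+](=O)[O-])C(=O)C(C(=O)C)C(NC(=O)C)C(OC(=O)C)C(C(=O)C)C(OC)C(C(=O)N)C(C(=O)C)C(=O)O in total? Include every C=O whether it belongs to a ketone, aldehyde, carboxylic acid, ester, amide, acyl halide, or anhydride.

OHC: aldehyde, 1 C=O (running total 1).
CO: ketone, 1 C=O (running total 2).
CH(COCH3): ketone, 1 C=O (running total 3).
CH(NHCOCH3): amide, 1 C=O (running total 4).
CH(OCOCH3): ester, 1 C=O (running total 5).
CH(COCH3): ketone, 1 C=O (running total 6).
CH(CONH2): amide, 1 C=O (running total 7).
CH(COCH3): ketone, 1 C=O (running total 8).
COOH: carboxylic acid, 1 C=O (running total 9).

9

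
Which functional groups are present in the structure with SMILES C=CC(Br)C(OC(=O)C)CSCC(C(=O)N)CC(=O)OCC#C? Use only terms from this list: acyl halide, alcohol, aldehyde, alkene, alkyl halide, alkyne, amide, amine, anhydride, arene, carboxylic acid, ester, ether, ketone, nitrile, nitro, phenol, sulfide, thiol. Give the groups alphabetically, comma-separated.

Reading the structure from left to right:
  CH2=CH: C=C double bond → alkene.
  CH(Br): halogen on an sp³ carbon → alkyl halide.
  CH(OCOCH3): pendant –OC(=O)CH3: an acyloxy group → ester.
  CH2SCH2: C–S–C linkage → sulfide (thioether).
  CH(CONH2): pendant –CONH2: carbonyl C bonded to C and N → amide.
  CH2COOCH2: –C(=O)–O–C with C on the carbonyl side → ester.
  C≡CH: C≡C triple bond → alkyne.

alkene, alkyl halide, alkyne, amide, ester, sulfide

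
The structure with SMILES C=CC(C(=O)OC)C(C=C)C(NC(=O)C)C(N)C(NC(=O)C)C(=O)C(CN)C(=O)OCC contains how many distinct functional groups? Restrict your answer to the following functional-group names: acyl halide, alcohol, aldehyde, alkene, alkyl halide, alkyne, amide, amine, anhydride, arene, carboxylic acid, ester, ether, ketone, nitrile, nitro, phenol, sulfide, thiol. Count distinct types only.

5

Taking each segment in turn:
  CH2=CH: C=C double bond → alkene.
  CH(COOCH3): pendant –COOCH3: carbonyl C bonded to C and –OCH3 → ester.
  CH(CH=CH2): pendant –CH=CH2: C=C double bond → alkene.
  CH(NHCOCH3): pendant –NHC(=O)CH3: N bonded to a carbonyl → amide (not amine).
  CH(NH2): –NH2 on an sp³ carbon with no adjacent C=O → amine.
  CH(NHCOCH3): pendant –NHC(=O)CH3: N bonded to a carbonyl → amide (not amine).
  CO: –C(=O)– with carbon on both sides → ketone.
  CH(CH2NH2): pendant –CH2NH2: N on sp³ C, no adjacent C=O → amine.
  COOCH2CH3: –C(=O)OCH2CH3: carbonyl C bonded to C and to –OEt → ester.
Distinct types present: alkene, amide, amine, ester, ketone.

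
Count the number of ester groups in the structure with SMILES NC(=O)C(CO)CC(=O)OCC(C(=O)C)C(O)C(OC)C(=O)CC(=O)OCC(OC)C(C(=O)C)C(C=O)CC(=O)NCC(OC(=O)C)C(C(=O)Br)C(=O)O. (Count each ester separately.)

3

–C(=O)NH2: carbonyl C bonded to C and to N → amide (the N is not a separate amine).
pendant –CH2OH on an sp³ backbone C → alcohol.
–C(=O)–O–C with C on the carbonyl side → ester.
pendant –COCH3: carbonyl C bonded to two carbons → ketone.
–OH on an sp³ carbon → alcohol (secondary).
pendant –OCH3: C–O–C with sp³ C, no adjacent C=O → ether.
–C(=O)– with carbon on both sides → ketone.
–C(=O)–O–C with C on the carbonyl side → ester.
pendant –OCH3: C–O–C with sp³ C, no adjacent C=O → ether.
pendant –COCH3: carbonyl C bonded to two carbons → ketone.
pendant –CHO: carbonyl C bonded to C and H → aldehyde.
–C(=O)–N– linkage → amide (the N is not an amine).
pendant –OC(=O)CH3: an acyloxy group → ester.
pendant –C(=O)X: carbonyl C bonded to C and halogen → acyl halide.
–COOH: carbonyl C bonded to –OH and C → carboxylic acid (the –OH is not a separate alcohol).
Ester appears at: CH2COOCH2, CH2COOCH2, CH(OCOCH3) → 3.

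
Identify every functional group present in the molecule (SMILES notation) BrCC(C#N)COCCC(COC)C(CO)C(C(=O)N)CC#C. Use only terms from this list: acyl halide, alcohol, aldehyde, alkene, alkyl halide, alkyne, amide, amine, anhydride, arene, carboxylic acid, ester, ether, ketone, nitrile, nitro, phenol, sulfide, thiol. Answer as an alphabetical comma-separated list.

alcohol, alkyl halide, alkyne, amide, ether, nitrile

Reading the structure from left to right:
  BrCH2: halogen on an sp³ carbon → alkyl halide.
  CH(CN): pendant –C≡N: nitrile.
  CH2OCH2: C–O–C with sp³ carbons on both sides and no adjacent C=O → ether.
  CH(CH2OCH3): pendant –CH2OCH3: C–O–C linkage → ether.
  CH(CH2OH): pendant –CH2OH on an sp³ backbone C → alcohol.
  CH(CONH2): pendant –CONH2: carbonyl C bonded to C and N → amide.
  C≡CH: C≡C triple bond → alkyne.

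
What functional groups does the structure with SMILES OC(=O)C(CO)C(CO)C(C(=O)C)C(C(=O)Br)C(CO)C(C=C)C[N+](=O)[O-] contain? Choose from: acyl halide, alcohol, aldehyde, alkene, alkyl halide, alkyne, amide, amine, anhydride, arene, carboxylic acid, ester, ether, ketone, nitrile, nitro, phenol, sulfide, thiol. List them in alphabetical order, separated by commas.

–COOH: carbonyl C bonded to –OH and C → carboxylic acid (the –OH is not a separate alcohol).
pendant –CH2OH on an sp³ backbone C → alcohol.
pendant –CH2OH on an sp³ backbone C → alcohol.
pendant –COCH3: carbonyl C bonded to two carbons → ketone.
pendant –C(=O)X: carbonyl C bonded to C and halogen → acyl halide.
pendant –CH2OH on an sp³ backbone C → alcohol.
pendant –CH=CH2: C=C double bond → alkene.
–NO2 on carbon → nitro group.

acyl halide, alcohol, alkene, carboxylic acid, ketone, nitro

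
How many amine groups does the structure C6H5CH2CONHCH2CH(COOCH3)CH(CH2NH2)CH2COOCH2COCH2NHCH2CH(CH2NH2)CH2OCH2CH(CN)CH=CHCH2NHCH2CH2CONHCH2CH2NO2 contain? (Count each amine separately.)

Taking each segment in turn:
  C6H5: C6H5– phenyl ring → arene.
  CH2CONHCH2: –C(=O)–N– linkage → amide (the N is not an amine).
  CH(COOCH3): pendant –COOCH3: carbonyl C bonded to C and –OCH3 → ester.
  CH(CH2NH2): pendant –CH2NH2: N on sp³ C, no adjacent C=O → amine.
  CH2COOCH2: –C(=O)–O–C with C on the carbonyl side → ester.
  CO: –C(=O)– with carbon on both sides → ketone.
  CH2NHCH2: C–N–C with sp³ carbons and no adjacent C=O → amine (secondary).
  CH(CH2NH2): pendant –CH2NH2: N on sp³ C, no adjacent C=O → amine.
  CH2OCH2: C–O–C with sp³ carbons on both sides and no adjacent C=O → ether.
  CH(CN): pendant –C≡N: nitrile.
  CH=CH: C=C double bond → alkene.
  CH2NHCH2: C–N–C with sp³ carbons and no adjacent C=O → amine (secondary).
  CH2CONHCH2: –C(=O)–N– linkage → amide (the N is not an amine).
  CH2NO2: –NO2 on carbon → nitro group.
Amine appears at: CH(CH2NH2), CH2NHCH2, CH(CH2NH2), CH2NHCH2 → 4.

4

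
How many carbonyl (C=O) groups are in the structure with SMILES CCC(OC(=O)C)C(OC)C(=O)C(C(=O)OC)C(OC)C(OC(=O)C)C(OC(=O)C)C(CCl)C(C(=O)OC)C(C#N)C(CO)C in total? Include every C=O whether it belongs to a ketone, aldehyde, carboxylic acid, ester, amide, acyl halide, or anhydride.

CH(OCOCH3): ester, 1 C=O (running total 1).
CO: ketone, 1 C=O (running total 2).
CH(COOCH3): ester, 1 C=O (running total 3).
CH(OCOCH3): ester, 1 C=O (running total 4).
CH(OCOCH3): ester, 1 C=O (running total 5).
CH(COOCH3): ester, 1 C=O (running total 6).

6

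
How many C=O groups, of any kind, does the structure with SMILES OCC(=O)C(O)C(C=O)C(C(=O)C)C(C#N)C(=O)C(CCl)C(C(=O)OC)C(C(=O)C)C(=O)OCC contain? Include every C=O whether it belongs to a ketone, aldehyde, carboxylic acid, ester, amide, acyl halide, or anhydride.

CO: ketone, 1 C=O (running total 1).
CH(CHO): aldehyde, 1 C=O (running total 2).
CH(COCH3): ketone, 1 C=O (running total 3).
CO: ketone, 1 C=O (running total 4).
CH(COOCH3): ester, 1 C=O (running total 5).
CH(COCH3): ketone, 1 C=O (running total 6).
COOCH2CH3: ester, 1 C=O (running total 7).

7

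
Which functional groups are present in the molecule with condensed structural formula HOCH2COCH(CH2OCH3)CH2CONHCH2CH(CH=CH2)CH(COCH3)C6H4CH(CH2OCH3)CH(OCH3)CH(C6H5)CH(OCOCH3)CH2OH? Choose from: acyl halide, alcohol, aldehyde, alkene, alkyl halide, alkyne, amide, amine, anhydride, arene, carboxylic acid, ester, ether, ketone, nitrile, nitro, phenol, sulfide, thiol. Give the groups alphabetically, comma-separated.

Working along the chain:
  HOCH2: HO– on an sp³ carbon → alcohol.
  CO: –C(=O)– with carbon on both sides → ketone.
  CH(CH2OCH3): pendant –CH2OCH3: C–O–C linkage → ether.
  CH2CONHCH2: –C(=O)–N– linkage → amide (the N is not an amine).
  CH(CH=CH2): pendant –CH=CH2: C=C double bond → alkene.
  CH(COCH3): pendant –COCH3: carbonyl C bonded to two carbons → ketone.
  C6H4: para-disubstituted benzene ring → arene.
  CH(CH2OCH3): pendant –CH2OCH3: C–O–C linkage → ether.
  CH(OCH3): pendant –OCH3: C–O–C with sp³ C, no adjacent C=O → ether.
  CH(C6H5): pendant –C6H5: benzene ring → arene.
  CH(OCOCH3): pendant –OC(=O)CH3: an acyloxy group → ester.
  CH2OH: –OH on an sp³ carbon → alcohol.

alcohol, alkene, amide, arene, ester, ether, ketone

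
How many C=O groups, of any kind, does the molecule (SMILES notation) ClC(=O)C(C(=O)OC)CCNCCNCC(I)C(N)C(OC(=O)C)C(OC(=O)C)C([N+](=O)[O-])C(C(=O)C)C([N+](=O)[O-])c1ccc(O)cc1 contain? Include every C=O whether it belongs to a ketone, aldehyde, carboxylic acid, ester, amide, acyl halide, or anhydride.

ClCO: acyl halide, 1 C=O (running total 1).
CH(COOCH3): ester, 1 C=O (running total 2).
CH(OCOCH3): ester, 1 C=O (running total 3).
CH(OCOCH3): ester, 1 C=O (running total 4).
CH(COCH3): ketone, 1 C=O (running total 5).

5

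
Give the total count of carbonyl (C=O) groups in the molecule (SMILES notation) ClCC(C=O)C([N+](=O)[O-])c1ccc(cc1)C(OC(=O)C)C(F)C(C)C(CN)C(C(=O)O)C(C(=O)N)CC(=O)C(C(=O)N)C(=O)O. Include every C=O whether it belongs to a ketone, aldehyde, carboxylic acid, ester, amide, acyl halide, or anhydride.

CH(CHO): aldehyde, 1 C=O (running total 1).
CH(OCOCH3): ester, 1 C=O (running total 2).
CH(COOH): carboxylic acid, 1 C=O (running total 3).
CH(CONH2): amide, 1 C=O (running total 4).
CO: ketone, 1 C=O (running total 5).
CH(CONH2): amide, 1 C=O (running total 6).
COOH: carboxylic acid, 1 C=O (running total 7).

7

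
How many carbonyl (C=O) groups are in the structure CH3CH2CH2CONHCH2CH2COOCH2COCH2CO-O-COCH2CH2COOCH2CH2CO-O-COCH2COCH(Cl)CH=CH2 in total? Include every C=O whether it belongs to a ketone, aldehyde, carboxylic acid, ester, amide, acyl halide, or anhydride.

9

CH2CONHCH2: amide, 1 C=O (running total 1).
CH2COOCH2: ester, 1 C=O (running total 2).
CO: ketone, 1 C=O (running total 3).
CH2CO-O-COCH2: anhydride, 2 C=O (running total 5).
CH2COOCH2: ester, 1 C=O (running total 6).
CH2CO-O-COCH2: anhydride, 2 C=O (running total 8).
CO: ketone, 1 C=O (running total 9).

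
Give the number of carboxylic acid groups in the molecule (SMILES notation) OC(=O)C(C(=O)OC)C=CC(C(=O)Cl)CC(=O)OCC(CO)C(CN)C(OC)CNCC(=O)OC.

1

Taking each segment in turn:
  HOOC: –COOH: carbonyl C bonded to –OH and C → carboxylic acid (the –OH is not a separate alcohol).
  CH(COOCH3): pendant –COOCH3: carbonyl C bonded to C and –OCH3 → ester.
  CH=CH: C=C double bond → alkene.
  CH(COCl): pendant –C(=O)X: carbonyl C bonded to C and halogen → acyl halide.
  CH2COOCH2: –C(=O)–O–C with C on the carbonyl side → ester.
  CH(CH2OH): pendant –CH2OH on an sp³ backbone C → alcohol.
  CH(CH2NH2): pendant –CH2NH2: N on sp³ C, no adjacent C=O → amine.
  CH(OCH3): pendant –OCH3: C–O–C with sp³ C, no adjacent C=O → ether.
  CH2NHCH2: C–N–C with sp³ carbons and no adjacent C=O → amine (secondary).
  COOCH3: –C(=O)OCH3: carbonyl C bonded to C and to –OCH3 → ester (not ketone + ether).
Carboxylic acid appears at: HOOC → 1.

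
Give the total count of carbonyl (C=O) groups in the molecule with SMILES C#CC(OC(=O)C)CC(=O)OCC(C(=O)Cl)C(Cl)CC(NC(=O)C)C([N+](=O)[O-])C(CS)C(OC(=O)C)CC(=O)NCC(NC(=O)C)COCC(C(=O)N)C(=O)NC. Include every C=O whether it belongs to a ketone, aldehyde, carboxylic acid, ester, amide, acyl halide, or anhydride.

9

CH(OCOCH3): ester, 1 C=O (running total 1).
CH2COOCH2: ester, 1 C=O (running total 2).
CH(COCl): acyl halide, 1 C=O (running total 3).
CH(NHCOCH3): amide, 1 C=O (running total 4).
CH(OCOCH3): ester, 1 C=O (running total 5).
CH2CONHCH2: amide, 1 C=O (running total 6).
CH(NHCOCH3): amide, 1 C=O (running total 7).
CH(CONH2): amide, 1 C=O (running total 8).
CONHCH3: amide, 1 C=O (running total 9).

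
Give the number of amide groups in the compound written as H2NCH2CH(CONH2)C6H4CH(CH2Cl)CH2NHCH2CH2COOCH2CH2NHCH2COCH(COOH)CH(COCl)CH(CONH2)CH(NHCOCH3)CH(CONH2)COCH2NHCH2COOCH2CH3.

4

Reading the structure from left to right:
  H2NCH2: –NH2 on an sp³ carbon with no adjacent C=O → amine.
  CH(CONH2): pendant –CONH2: carbonyl C bonded to C and N → amide.
  C6H4: para-disubstituted benzene ring → arene.
  CH(CH2Cl): pendant –CH2X: halogen on sp³ carbon → alkyl halide.
  CH2NHCH2: C–N–C with sp³ carbons and no adjacent C=O → amine (secondary).
  CH2COOCH2: –C(=O)–O–C with C on the carbonyl side → ester.
  CH2NHCH2: C–N–C with sp³ carbons and no adjacent C=O → amine (secondary).
  CO: –C(=O)– with carbon on both sides → ketone.
  CH(COOH): pendant –COOH: carbonyl C bonded to C and –OH → carboxylic acid.
  CH(COCl): pendant –C(=O)X: carbonyl C bonded to C and halogen → acyl halide.
  CH(CONH2): pendant –CONH2: carbonyl C bonded to C and N → amide.
  CH(NHCOCH3): pendant –NHC(=O)CH3: N bonded to a carbonyl → amide (not amine).
  CH(CONH2): pendant –CONH2: carbonyl C bonded to C and N → amide.
  CO: –C(=O)– with carbon on both sides → ketone.
  CH2NHCH2: C–N–C with sp³ carbons and no adjacent C=O → amine (secondary).
  COOCH2CH3: –C(=O)OCH2CH3: carbonyl C bonded to C and to –OEt → ester.
Amide appears at: CH(CONH2), CH(CONH2), CH(NHCOCH3), CH(CONH2) → 4.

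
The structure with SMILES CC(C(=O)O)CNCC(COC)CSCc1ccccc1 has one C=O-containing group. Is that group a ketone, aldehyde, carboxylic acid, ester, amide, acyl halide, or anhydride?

carboxylic acid

The carbonyl is in the CH(COOH) segment: pendant –COOH: carbonyl C bonded to C and –OH → carboxylic acid.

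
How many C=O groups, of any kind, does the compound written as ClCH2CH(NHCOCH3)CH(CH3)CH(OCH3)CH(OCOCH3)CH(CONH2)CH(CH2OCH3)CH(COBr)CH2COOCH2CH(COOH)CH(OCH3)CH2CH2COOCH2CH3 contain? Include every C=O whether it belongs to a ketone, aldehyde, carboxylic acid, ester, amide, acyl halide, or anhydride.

CH(NHCOCH3): amide, 1 C=O (running total 1).
CH(OCOCH3): ester, 1 C=O (running total 2).
CH(CONH2): amide, 1 C=O (running total 3).
CH(COBr): acyl halide, 1 C=O (running total 4).
CH2COOCH2: ester, 1 C=O (running total 5).
CH(COOH): carboxylic acid, 1 C=O (running total 6).
COOCH2CH3: ester, 1 C=O (running total 7).

7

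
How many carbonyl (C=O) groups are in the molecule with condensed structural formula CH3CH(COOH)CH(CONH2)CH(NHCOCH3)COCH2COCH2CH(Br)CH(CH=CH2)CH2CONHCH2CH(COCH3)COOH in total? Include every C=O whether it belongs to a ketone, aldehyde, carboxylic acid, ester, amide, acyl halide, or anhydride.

8

CH(COOH): carboxylic acid, 1 C=O (running total 1).
CH(CONH2): amide, 1 C=O (running total 2).
CH(NHCOCH3): amide, 1 C=O (running total 3).
CO: ketone, 1 C=O (running total 4).
CO: ketone, 1 C=O (running total 5).
CH2CONHCH2: amide, 1 C=O (running total 6).
CH(COCH3): ketone, 1 C=O (running total 7).
COOH: carboxylic acid, 1 C=O (running total 8).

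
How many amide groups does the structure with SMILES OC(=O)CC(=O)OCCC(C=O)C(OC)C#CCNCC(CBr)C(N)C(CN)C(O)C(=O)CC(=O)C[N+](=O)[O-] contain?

Reading the structure from left to right:
  HOOC: –COOH: carbonyl C bonded to –OH and C → carboxylic acid (the –OH is not a separate alcohol).
  CH2COOCH2: –C(=O)–O–C with C on the carbonyl side → ester.
  CH(CHO): pendant –CHO: carbonyl C bonded to C and H → aldehyde.
  CH(OCH3): pendant –OCH3: C–O–C with sp³ C, no adjacent C=O → ether.
  C≡C: C≡C triple bond → alkyne.
  CH2NHCH2: C–N–C with sp³ carbons and no adjacent C=O → amine (secondary).
  CH(CH2Br): pendant –CH2X: halogen on sp³ carbon → alkyl halide.
  CH(NH2): –NH2 on an sp³ carbon with no adjacent C=O → amine.
  CH(CH2NH2): pendant –CH2NH2: N on sp³ C, no adjacent C=O → amine.
  CH(OH): –OH on an sp³ carbon → alcohol (secondary).
  CO: –C(=O)– with carbon on both sides → ketone.
  CO: –C(=O)– with carbon on both sides → ketone.
  CH2NO2: –NO2 on carbon → nitro group.
No segment is a amide: CH2NHCH2 is amine, not amide; CH(NH2) is amine, not amide; CH(CH2NH2) is amine, not amide. → 0.

0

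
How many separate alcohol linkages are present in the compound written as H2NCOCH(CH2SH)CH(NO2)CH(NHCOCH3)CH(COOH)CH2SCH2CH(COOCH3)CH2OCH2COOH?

0

Taking each segment in turn:
  H2NCO: –C(=O)NH2: carbonyl C bonded to C and to N → amide (the N is not a separate amine).
  CH(CH2SH): pendant –CH2SH → thiol.
  CH(NO2): –NO2 on an sp³ carbon → nitro (the N=O is not a carbonyl).
  CH(NHCOCH3): pendant –NHC(=O)CH3: N bonded to a carbonyl → amide (not amine).
  CH(COOH): pendant –COOH: carbonyl C bonded to C and –OH → carboxylic acid.
  CH2SCH2: C–S–C linkage → sulfide (thioether).
  CH(COOCH3): pendant –COOCH3: carbonyl C bonded to C and –OCH3 → ester.
  CH2OCH2: C–O–C with sp³ carbons on both sides and no adjacent C=O → ether.
  COOH: –COOH: carbonyl C bonded to –OH and C → carboxylic acid (the –OH is not a separate alcohol).
No segment is a alcohol: CH(CH2SH) is thiol, not alcohol; CH(COOH) is carboxylic acid, not alcohol; CH2OCH2 is ether, not alcohol. → 0.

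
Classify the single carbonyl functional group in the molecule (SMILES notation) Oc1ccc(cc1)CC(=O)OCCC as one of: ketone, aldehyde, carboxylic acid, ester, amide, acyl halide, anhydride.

ester

The carbonyl is in the CH2COOCH2 segment: –C(=O)–O–C with C on the carbonyl side → ester.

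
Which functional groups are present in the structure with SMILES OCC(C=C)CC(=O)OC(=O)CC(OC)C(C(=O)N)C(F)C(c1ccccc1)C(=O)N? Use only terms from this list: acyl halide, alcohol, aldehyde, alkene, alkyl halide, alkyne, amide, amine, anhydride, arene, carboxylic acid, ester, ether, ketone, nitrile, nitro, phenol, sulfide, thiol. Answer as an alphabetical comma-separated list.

alcohol, alkene, alkyl halide, amide, anhydride, arene, ether

Reading the structure from left to right:
  HOCH2: HO– on an sp³ carbon → alcohol.
  CH(CH=CH2): pendant –CH=CH2: C=C double bond → alkene.
  CH2CO-O-COCH2: two acyl groups sharing one oxygen, –C(=O)–O–C(=O)– → anhydride.
  CH(OCH3): pendant –OCH3: C–O–C with sp³ C, no adjacent C=O → ether.
  CH(CONH2): pendant –CONH2: carbonyl C bonded to C and N → amide.
  CH(F): halogen on an sp³ carbon → alkyl halide.
  CH(C6H5): pendant –C6H5: benzene ring → arene.
  CONH2: –C(=O)NH2: carbonyl C bonded to C and to N → amide (the N is not a separate amine).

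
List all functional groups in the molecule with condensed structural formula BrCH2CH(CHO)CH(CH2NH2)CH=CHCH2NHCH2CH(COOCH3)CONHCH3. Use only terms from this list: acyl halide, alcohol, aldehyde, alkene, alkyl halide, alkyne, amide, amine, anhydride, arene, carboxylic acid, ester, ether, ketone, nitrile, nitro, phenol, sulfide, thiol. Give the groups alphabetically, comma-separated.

Working along the chain:
  BrCH2: halogen on an sp³ carbon → alkyl halide.
  CH(CHO): pendant –CHO: carbonyl C bonded to C and H → aldehyde.
  CH(CH2NH2): pendant –CH2NH2: N on sp³ C, no adjacent C=O → amine.
  CH=CH: C=C double bond → alkene.
  CH2NHCH2: C–N–C with sp³ carbons and no adjacent C=O → amine (secondary).
  CH(COOCH3): pendant –COOCH3: carbonyl C bonded to C and –OCH3 → ester.
  CONHCH3: –C(=O)NHCH3: carbonyl C bonded to C and to N → amide (the N is not an amine).

aldehyde, alkene, alkyl halide, amide, amine, ester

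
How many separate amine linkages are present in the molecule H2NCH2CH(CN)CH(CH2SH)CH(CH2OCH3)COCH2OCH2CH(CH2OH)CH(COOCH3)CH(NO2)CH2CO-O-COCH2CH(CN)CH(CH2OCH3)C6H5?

–NH2 on an sp³ carbon with no adjacent C=O → amine.
pendant –C≡N: nitrile.
pendant –CH2SH → thiol.
pendant –CH2OCH3: C–O–C linkage → ether.
–C(=O)– with carbon on both sides → ketone.
C–O–C with sp³ carbons on both sides and no adjacent C=O → ether.
pendant –CH2OH on an sp³ backbone C → alcohol.
pendant –COOCH3: carbonyl C bonded to C and –OCH3 → ester.
–NO2 on an sp³ carbon → nitro (the N=O is not a carbonyl).
two acyl groups sharing one oxygen, –C(=O)–O–C(=O)– → anhydride.
pendant –C≡N: nitrile.
pendant –CH2OCH3: C–O–C linkage → ether.
–C6H5 phenyl ring → arene.
Amine appears at: H2NCH2 → 1.

1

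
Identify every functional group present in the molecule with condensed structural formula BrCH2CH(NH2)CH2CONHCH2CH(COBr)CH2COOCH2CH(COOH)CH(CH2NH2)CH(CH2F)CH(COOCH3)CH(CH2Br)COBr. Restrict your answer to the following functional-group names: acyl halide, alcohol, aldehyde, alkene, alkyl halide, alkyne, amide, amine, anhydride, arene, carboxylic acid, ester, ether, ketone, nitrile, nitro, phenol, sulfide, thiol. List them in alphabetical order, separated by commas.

acyl halide, alkyl halide, amide, amine, carboxylic acid, ester

halogen on an sp³ carbon → alkyl halide.
–NH2 on an sp³ carbon with no adjacent C=O → amine.
–C(=O)–N– linkage → amide (the N is not an amine).
pendant –C(=O)X: carbonyl C bonded to C and halogen → acyl halide.
–C(=O)–O–C with C on the carbonyl side → ester.
pendant –COOH: carbonyl C bonded to C and –OH → carboxylic acid.
pendant –CH2NH2: N on sp³ C, no adjacent C=O → amine.
pendant –CH2X: halogen on sp³ carbon → alkyl halide.
pendant –COOCH3: carbonyl C bonded to C and –OCH3 → ester.
pendant –CH2X: halogen on sp³ carbon → alkyl halide.
–C(=O)Br: carbonyl C bonded to C and to a halogen → acyl halide (not alkyl halide).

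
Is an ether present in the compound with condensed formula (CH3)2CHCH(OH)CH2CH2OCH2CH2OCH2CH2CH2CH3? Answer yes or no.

Working along the chain:
  CH(OH): –OH on an sp³ carbon → alcohol (secondary).
  CH2OCH2: C–O–C with sp³ carbons on both sides and no adjacent C=O → ether.
  CH2OCH2: C–O–C with sp³ carbons on both sides and no adjacent C=O → ether.
The CH2OCH2 segment supplies the ether: C–O–C with sp³ carbons on both sides and no adjacent C=O → ether.

yes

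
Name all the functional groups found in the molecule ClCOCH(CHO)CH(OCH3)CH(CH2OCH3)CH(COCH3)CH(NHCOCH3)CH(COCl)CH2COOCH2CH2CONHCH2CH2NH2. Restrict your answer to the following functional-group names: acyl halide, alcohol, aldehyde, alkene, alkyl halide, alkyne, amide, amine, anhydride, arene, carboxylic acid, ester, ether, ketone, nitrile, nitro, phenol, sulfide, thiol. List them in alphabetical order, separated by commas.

acyl halide, aldehyde, amide, amine, ester, ether, ketone

–C(=O)Cl: carbonyl C bonded to C and to a halogen → acyl halide (not alkyl halide).
pendant –CHO: carbonyl C bonded to C and H → aldehyde.
pendant –OCH3: C–O–C with sp³ C, no adjacent C=O → ether.
pendant –CH2OCH3: C–O–C linkage → ether.
pendant –COCH3: carbonyl C bonded to two carbons → ketone.
pendant –NHC(=O)CH3: N bonded to a carbonyl → amide (not amine).
pendant –C(=O)X: carbonyl C bonded to C and halogen → acyl halide.
–C(=O)–O–C with C on the carbonyl side → ester.
–C(=O)–N– linkage → amide (the N is not an amine).
–NH2 on an sp³ carbon with no adjacent C=O → amine.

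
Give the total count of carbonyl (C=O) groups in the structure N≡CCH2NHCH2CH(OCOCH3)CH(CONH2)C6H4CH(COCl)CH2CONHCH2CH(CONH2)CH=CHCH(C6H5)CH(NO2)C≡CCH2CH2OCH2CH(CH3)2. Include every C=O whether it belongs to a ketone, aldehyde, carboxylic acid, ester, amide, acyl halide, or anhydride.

CH(OCOCH3): ester, 1 C=O (running total 1).
CH(CONH2): amide, 1 C=O (running total 2).
CH(COCl): acyl halide, 1 C=O (running total 3).
CH2CONHCH2: amide, 1 C=O (running total 4).
CH(CONH2): amide, 1 C=O (running total 5).

5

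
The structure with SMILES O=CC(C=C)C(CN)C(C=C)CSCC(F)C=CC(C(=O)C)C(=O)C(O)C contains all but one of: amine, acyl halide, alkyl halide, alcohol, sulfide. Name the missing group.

amine: present (CH(CH2NH2) — pendant –CH2NH2: N on sp³ C, no adjacent C=O → amine).
alcohol: present (CH(OH) — –OH on an sp³ carbon → alcohol (secondary)).
sulfide: present (CH2SCH2 — C–S–C linkage → sulfide (thioether)).
alkyl halide: present (CH(F) — halogen on an sp³ carbon → alkyl halide).
acyl halide: no segment matches this pattern.

acyl halide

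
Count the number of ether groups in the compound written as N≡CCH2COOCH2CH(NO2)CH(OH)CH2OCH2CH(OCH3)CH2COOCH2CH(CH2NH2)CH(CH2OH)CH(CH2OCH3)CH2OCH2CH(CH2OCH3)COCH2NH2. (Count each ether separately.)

5

Reading the structure from left to right:
  N≡C: N≡C–: carbon triple-bonded to nitrogen → nitrile.
  CH2COOCH2: –C(=O)–O–C with C on the carbonyl side → ester.
  CH(NO2): –NO2 on an sp³ carbon → nitro (the N=O is not a carbonyl).
  CH(OH): –OH on an sp³ carbon → alcohol (secondary).
  CH2OCH2: C–O–C with sp³ carbons on both sides and no adjacent C=O → ether.
  CH(OCH3): pendant –OCH3: C–O–C with sp³ C, no adjacent C=O → ether.
  CH2COOCH2: –C(=O)–O–C with C on the carbonyl side → ester.
  CH(CH2NH2): pendant –CH2NH2: N on sp³ C, no adjacent C=O → amine.
  CH(CH2OH): pendant –CH2OH on an sp³ backbone C → alcohol.
  CH(CH2OCH3): pendant –CH2OCH3: C–O–C linkage → ether.
  CH2OCH2: C–O–C with sp³ carbons on both sides and no adjacent C=O → ether.
  CH(CH2OCH3): pendant –CH2OCH3: C–O–C linkage → ether.
  CO: –C(=O)– with carbon on both sides → ketone.
  CH2NH2: –NH2 on an sp³ carbon with no adjacent C=O → amine.
Ether appears at: CH2OCH2, CH(OCH3), CH(CH2OCH3), CH2OCH2, CH(CH2OCH3) → 5.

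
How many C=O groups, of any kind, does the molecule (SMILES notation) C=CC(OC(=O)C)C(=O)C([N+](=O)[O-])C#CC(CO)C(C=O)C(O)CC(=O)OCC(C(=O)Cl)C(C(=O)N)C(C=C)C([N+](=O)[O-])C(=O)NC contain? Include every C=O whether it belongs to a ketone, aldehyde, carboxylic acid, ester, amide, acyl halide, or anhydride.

7

CH(OCOCH3): ester, 1 C=O (running total 1).
CO: ketone, 1 C=O (running total 2).
CH(CHO): aldehyde, 1 C=O (running total 3).
CH2COOCH2: ester, 1 C=O (running total 4).
CH(COCl): acyl halide, 1 C=O (running total 5).
CH(CONH2): amide, 1 C=O (running total 6).
CONHCH3: amide, 1 C=O (running total 7).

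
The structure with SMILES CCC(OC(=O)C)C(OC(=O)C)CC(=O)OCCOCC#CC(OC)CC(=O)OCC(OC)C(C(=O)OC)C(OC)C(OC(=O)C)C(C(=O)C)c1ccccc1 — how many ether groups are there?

pendant –OC(=O)CH3: an acyloxy group → ester.
pendant –OC(=O)CH3: an acyloxy group → ester.
–C(=O)–O–C with C on the carbonyl side → ester.
C–O–C with sp³ carbons on both sides and no adjacent C=O → ether.
C≡C triple bond → alkyne.
pendant –OCH3: C–O–C with sp³ C, no adjacent C=O → ether.
–C(=O)–O–C with C on the carbonyl side → ester.
pendant –OCH3: C–O–C with sp³ C, no adjacent C=O → ether.
pendant –COOCH3: carbonyl C bonded to C and –OCH3 → ester.
pendant –OCH3: C–O–C with sp³ C, no adjacent C=O → ether.
pendant –OC(=O)CH3: an acyloxy group → ester.
pendant –COCH3: carbonyl C bonded to two carbons → ketone.
–C6H5 phenyl ring → arene.
Ether appears at: CH2OCH2, CH(OCH3), CH(OCH3), CH(OCH3) → 4.

4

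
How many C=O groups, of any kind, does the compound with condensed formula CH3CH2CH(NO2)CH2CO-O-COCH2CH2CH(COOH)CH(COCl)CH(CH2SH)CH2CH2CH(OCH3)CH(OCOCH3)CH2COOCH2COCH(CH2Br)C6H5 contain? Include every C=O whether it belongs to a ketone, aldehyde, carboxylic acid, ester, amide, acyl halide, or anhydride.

CH2CO-O-COCH2: anhydride, 2 C=O (running total 2).
CH(COOH): carboxylic acid, 1 C=O (running total 3).
CH(COCl): acyl halide, 1 C=O (running total 4).
CH(OCOCH3): ester, 1 C=O (running total 5).
CH2COOCH2: ester, 1 C=O (running total 6).
CO: ketone, 1 C=O (running total 7).

7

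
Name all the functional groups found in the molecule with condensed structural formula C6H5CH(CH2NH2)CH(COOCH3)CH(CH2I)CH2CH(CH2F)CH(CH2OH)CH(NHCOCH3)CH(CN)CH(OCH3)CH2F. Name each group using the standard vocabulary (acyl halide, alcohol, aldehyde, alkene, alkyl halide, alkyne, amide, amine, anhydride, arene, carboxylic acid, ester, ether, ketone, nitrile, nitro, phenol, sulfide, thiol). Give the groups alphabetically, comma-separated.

alcohol, alkyl halide, amide, amine, arene, ester, ether, nitrile

Reading the structure from left to right:
  C6H5: C6H5– phenyl ring → arene.
  CH(CH2NH2): pendant –CH2NH2: N on sp³ C, no adjacent C=O → amine.
  CH(COOCH3): pendant –COOCH3: carbonyl C bonded to C and –OCH3 → ester.
  CH(CH2I): pendant –CH2X: halogen on sp³ carbon → alkyl halide.
  CH(CH2F): pendant –CH2X: halogen on sp³ carbon → alkyl halide.
  CH(CH2OH): pendant –CH2OH on an sp³ backbone C → alcohol.
  CH(NHCOCH3): pendant –NHC(=O)CH3: N bonded to a carbonyl → amide (not amine).
  CH(CN): pendant –C≡N: nitrile.
  CH(OCH3): pendant –OCH3: C–O–C with sp³ C, no adjacent C=O → ether.
  CH2F: halogen on an sp³ carbon → alkyl halide.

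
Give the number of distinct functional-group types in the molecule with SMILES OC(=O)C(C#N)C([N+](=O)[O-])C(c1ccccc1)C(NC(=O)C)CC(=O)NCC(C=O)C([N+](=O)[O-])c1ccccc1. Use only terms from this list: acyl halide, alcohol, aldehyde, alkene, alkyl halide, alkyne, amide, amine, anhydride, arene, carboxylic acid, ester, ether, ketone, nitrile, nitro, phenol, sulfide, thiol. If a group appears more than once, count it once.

Reading the structure from left to right:
  HOOC: –COOH: carbonyl C bonded to –OH and C → carboxylic acid (the –OH is not a separate alcohol).
  CH(CN): pendant –C≡N: nitrile.
  CH(NO2): –NO2 on an sp³ carbon → nitro (the N=O is not a carbonyl).
  CH(C6H5): pendant –C6H5: benzene ring → arene.
  CH(NHCOCH3): pendant –NHC(=O)CH3: N bonded to a carbonyl → amide (not amine).
  CH2CONHCH2: –C(=O)–N– linkage → amide (the N is not an amine).
  CH(CHO): pendant –CHO: carbonyl C bonded to C and H → aldehyde.
  CH(NO2): –NO2 on an sp³ carbon → nitro (the N=O is not a carbonyl).
  C6H5: –C6H5 phenyl ring → arene.
Distinct types present: aldehyde, amide, arene, carboxylic acid, nitrile, nitro.

6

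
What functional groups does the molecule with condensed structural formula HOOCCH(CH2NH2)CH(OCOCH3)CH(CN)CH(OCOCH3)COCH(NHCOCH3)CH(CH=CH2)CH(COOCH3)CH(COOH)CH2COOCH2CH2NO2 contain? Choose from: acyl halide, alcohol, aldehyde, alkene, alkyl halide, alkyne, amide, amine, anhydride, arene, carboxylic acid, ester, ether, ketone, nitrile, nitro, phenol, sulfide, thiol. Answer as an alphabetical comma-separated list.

–COOH: carbonyl C bonded to –OH and C → carboxylic acid (the –OH is not a separate alcohol).
pendant –CH2NH2: N on sp³ C, no adjacent C=O → amine.
pendant –OC(=O)CH3: an acyloxy group → ester.
pendant –C≡N: nitrile.
pendant –OC(=O)CH3: an acyloxy group → ester.
–C(=O)– with carbon on both sides → ketone.
pendant –NHC(=O)CH3: N bonded to a carbonyl → amide (not amine).
pendant –CH=CH2: C=C double bond → alkene.
pendant –COOCH3: carbonyl C bonded to C and –OCH3 → ester.
pendant –COOH: carbonyl C bonded to C and –OH → carboxylic acid.
–C(=O)–O–C with C on the carbonyl side → ester.
–NO2 on carbon → nitro group.

alkene, amide, amine, carboxylic acid, ester, ketone, nitrile, nitro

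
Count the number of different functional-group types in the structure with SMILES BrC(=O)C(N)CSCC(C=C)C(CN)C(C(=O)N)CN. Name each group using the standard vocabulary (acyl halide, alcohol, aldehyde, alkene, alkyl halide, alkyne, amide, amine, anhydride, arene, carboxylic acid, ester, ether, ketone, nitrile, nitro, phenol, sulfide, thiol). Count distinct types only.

Working along the chain:
  BrCO: –C(=O)Br: carbonyl C bonded to C and to a halogen → acyl halide (not alkyl halide).
  CH(NH2): –NH2 on an sp³ carbon with no adjacent C=O → amine.
  CH2SCH2: C–S–C linkage → sulfide (thioether).
  CH(CH=CH2): pendant –CH=CH2: C=C double bond → alkene.
  CH(CH2NH2): pendant –CH2NH2: N on sp³ C, no adjacent C=O → amine.
  CH(CONH2): pendant –CONH2: carbonyl C bonded to C and N → amide.
  CH2NH2: –NH2 on an sp³ carbon with no adjacent C=O → amine.
Distinct types present: acyl halide, alkene, amide, amine, sulfide.

5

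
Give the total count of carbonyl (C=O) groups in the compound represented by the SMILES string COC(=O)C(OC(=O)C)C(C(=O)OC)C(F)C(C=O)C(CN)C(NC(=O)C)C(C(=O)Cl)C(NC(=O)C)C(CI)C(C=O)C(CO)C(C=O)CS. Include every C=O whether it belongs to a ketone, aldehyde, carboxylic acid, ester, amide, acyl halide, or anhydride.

CH3OOC: ester, 1 C=O (running total 1).
CH(OCOCH3): ester, 1 C=O (running total 2).
CH(COOCH3): ester, 1 C=O (running total 3).
CH(CHO): aldehyde, 1 C=O (running total 4).
CH(NHCOCH3): amide, 1 C=O (running total 5).
CH(COCl): acyl halide, 1 C=O (running total 6).
CH(NHCOCH3): amide, 1 C=O (running total 7).
CH(CHO): aldehyde, 1 C=O (running total 8).
CH(CHO): aldehyde, 1 C=O (running total 9).

9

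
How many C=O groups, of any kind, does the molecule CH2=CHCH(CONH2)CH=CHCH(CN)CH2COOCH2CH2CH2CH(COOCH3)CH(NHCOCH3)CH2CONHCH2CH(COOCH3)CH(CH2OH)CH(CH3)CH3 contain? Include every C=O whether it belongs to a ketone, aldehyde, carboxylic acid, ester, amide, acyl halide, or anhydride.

6

CH(CONH2): amide, 1 C=O (running total 1).
CH2COOCH2: ester, 1 C=O (running total 2).
CH(COOCH3): ester, 1 C=O (running total 3).
CH(NHCOCH3): amide, 1 C=O (running total 4).
CH2CONHCH2: amide, 1 C=O (running total 5).
CH(COOCH3): ester, 1 C=O (running total 6).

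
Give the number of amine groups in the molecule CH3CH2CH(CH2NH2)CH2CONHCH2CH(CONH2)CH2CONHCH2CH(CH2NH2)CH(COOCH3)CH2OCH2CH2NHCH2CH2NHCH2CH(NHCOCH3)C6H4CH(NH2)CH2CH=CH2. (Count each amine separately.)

5

pendant –CH2NH2: N on sp³ C, no adjacent C=O → amine.
–C(=O)–N– linkage → amide (the N is not an amine).
pendant –CONH2: carbonyl C bonded to C and N → amide.
–C(=O)–N– linkage → amide (the N is not an amine).
pendant –CH2NH2: N on sp³ C, no adjacent C=O → amine.
pendant –COOCH3: carbonyl C bonded to C and –OCH3 → ester.
C–O–C with sp³ carbons on both sides and no adjacent C=O → ether.
C–N–C with sp³ carbons and no adjacent C=O → amine (secondary).
C–N–C with sp³ carbons and no adjacent C=O → amine (secondary).
pendant –NHC(=O)CH3: N bonded to a carbonyl → amide (not amine).
para-disubstituted benzene ring → arene.
–NH2 on an sp³ carbon with no adjacent C=O → amine.
C=C double bond → alkene.
Amine appears at: CH(CH2NH2), CH(CH2NH2), CH2NHCH2, CH2NHCH2, CH(NH2) → 5.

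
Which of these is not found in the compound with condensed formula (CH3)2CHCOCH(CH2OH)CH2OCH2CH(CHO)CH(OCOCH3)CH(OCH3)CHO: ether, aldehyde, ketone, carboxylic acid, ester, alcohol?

carboxylic acid

ether: present (CH2OCH2 — C–O–C with sp³ carbons on both sides and no adjacent C=O → ether).
ketone: present (CO — –C(=O)– with carbon on both sides → ketone).
alcohol: present (CH(CH2OH) — pendant –CH2OH on an sp³ backbone C → alcohol).
aldehyde: present (CH(CHO) — pendant –CHO: carbonyl C bonded to C and H → aldehyde).
ester: present (CH(OCOCH3) — pendant –OC(=O)CH3: an acyloxy group → ester).
carboxylic acid: absent. In CH(OCOCH3), the acyl oxygen is bonded to carbon (–O–C), not to H, so this is an ester.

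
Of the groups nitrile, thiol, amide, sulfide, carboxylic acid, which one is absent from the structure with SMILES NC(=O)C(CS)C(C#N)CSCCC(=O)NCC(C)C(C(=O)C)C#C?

sulfide: present (CH2SCH2 — C–S–C linkage → sulfide (thioether)).
nitrile: present (CH(CN) — pendant –C≡N: nitrile).
amide: present (H2NCO — –C(=O)NH2: carbonyl C bonded to C and to N → amide (the N is not a separate amine)).
thiol: present (CH(CH2SH) — pendant –CH2SH → thiol).
carboxylic acid: absent. In each of H2NCO and CH2CONHCH2, the carbonyl is bonded to nitrogen, not to –OH; that is an amide.

carboxylic acid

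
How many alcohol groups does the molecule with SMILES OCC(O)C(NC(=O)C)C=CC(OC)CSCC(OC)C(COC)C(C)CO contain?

3

HO– on an sp³ carbon → alcohol.
–OH on an sp³ carbon → alcohol (secondary).
pendant –NHC(=O)CH3: N bonded to a carbonyl → amide (not amine).
C=C double bond → alkene.
pendant –OCH3: C–O–C with sp³ C, no adjacent C=O → ether.
C–S–C linkage → sulfide (thioether).
pendant –OCH3: C–O–C with sp³ C, no adjacent C=O → ether.
pendant –CH2OCH3: C–O–C linkage → ether.
–OH on an sp³ carbon → alcohol.
Alcohol appears at: HOCH2, CH(OH), CH2OH → 3.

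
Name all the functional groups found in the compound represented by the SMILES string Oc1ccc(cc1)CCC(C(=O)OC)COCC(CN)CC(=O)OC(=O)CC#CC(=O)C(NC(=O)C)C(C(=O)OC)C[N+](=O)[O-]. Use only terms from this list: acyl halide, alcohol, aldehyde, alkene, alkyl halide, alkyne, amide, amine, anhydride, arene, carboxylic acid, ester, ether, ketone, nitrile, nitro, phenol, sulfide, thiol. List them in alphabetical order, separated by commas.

Taking each segment in turn:
  HOC6H4: –OH attached directly to an aromatic ring → phenol (not alcohol); the ring itself is an arene.
  CH(COOCH3): pendant –COOCH3: carbonyl C bonded to C and –OCH3 → ester.
  CH2OCH2: C–O–C with sp³ carbons on both sides and no adjacent C=O → ether.
  CH(CH2NH2): pendant –CH2NH2: N on sp³ C, no adjacent C=O → amine.
  CH2CO-O-COCH2: two acyl groups sharing one oxygen, –C(=O)–O–C(=O)– → anhydride.
  C≡C: C≡C triple bond → alkyne.
  CO: –C(=O)– with carbon on both sides → ketone.
  CH(NHCOCH3): pendant –NHC(=O)CH3: N bonded to a carbonyl → amide (not amine).
  CH(COOCH3): pendant –COOCH3: carbonyl C bonded to C and –OCH3 → ester.
  CH2NO2: –NO2 on carbon → nitro group.

alkyne, amide, amine, anhydride, arene, ester, ether, ketone, nitro, phenol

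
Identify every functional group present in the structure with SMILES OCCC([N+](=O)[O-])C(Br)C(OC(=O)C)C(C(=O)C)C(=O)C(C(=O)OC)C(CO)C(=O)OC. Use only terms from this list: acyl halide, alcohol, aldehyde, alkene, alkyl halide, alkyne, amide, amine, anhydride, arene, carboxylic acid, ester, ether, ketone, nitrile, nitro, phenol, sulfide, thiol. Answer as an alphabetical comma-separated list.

alcohol, alkyl halide, ester, ketone, nitro

HO– on an sp³ carbon → alcohol.
–NO2 on an sp³ carbon → nitro (the N=O is not a carbonyl).
halogen on an sp³ carbon → alkyl halide.
pendant –OC(=O)CH3: an acyloxy group → ester.
pendant –COCH3: carbonyl C bonded to two carbons → ketone.
–C(=O)– with carbon on both sides → ketone.
pendant –COOCH3: carbonyl C bonded to C and –OCH3 → ester.
pendant –CH2OH on an sp³ backbone C → alcohol.
–C(=O)OCH3: carbonyl C bonded to C and to –OCH3 → ester (not ketone + ether).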